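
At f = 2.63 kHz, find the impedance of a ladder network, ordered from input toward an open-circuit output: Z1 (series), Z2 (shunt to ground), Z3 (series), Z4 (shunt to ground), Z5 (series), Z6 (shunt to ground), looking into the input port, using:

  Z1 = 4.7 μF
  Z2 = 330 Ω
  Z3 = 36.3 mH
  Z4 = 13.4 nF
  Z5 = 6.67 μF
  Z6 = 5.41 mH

Step 1 — Angular frequency: ω = 2π·f = 2π·2630 = 1.652e+04 rad/s.
Step 2 — Component impedances:
  Z1: Z = 1/(jωC) = -j/(ω·C) = 0 - j12.88 Ω
  Z2: Z = R = 330 Ω
  Z3: Z = jωL = j·1.652e+04·0.0363 = 0 + j599.8 Ω
  Z4: Z = 1/(jωC) = -j/(ω·C) = 0 - j4516 Ω
  Z5: Z = 1/(jωC) = -j/(ω·C) = 0 - j9.073 Ω
  Z6: Z = jωL = j·1.652e+04·0.00541 = 0 + j89.4 Ω
Step 3 — Ladder network (open output): work backward from the far end, alternating series and parallel combinations. Z_in = 267.3 + j116.6 Ω = 291.6∠23.6° Ω.

Z = 267.3 + j116.6 Ω = 291.6∠23.6° Ω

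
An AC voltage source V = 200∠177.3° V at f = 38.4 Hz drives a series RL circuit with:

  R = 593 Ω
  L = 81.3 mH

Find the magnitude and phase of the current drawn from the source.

Step 1 — Angular frequency: ω = 2π·f = 2π·38.4 = 241.3 rad/s.
Step 2 — Component impedances:
  R: Z = R = 593 Ω
  L: Z = jωL = j·241.3·0.0813 = 0 + j19.62 Ω
Step 3 — Series combination: Z_total = R + L = 593 + j19.62 Ω = 593.3∠1.9° Ω.
Step 4 — Source phasor: V = 200∠177.3° V = -199.8 + j9.421 V.
Step 5 — Ohm's law: I = V / Z_total = (-199.8 + j9.421) / (593 + j19.62) = -0.336 + j0.027 A.
Step 6 — Convert to polar: |I| = 0.3371 A, ∠I = 175.4°.

I = 0.3371∠175.4° A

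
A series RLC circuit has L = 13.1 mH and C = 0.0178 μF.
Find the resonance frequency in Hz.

Step 1 — Resonance condition Im(Z)=0 gives ω₀ = 1/√(LC).
Step 2 — ω₀ = 1/√(0.0131·1.78e-08) = 6.549e+04 rad/s.
Step 3 — f₀ = ω₀/(2π) = 1.042e+04 Hz.

f₀ = 1.042e+04 Hz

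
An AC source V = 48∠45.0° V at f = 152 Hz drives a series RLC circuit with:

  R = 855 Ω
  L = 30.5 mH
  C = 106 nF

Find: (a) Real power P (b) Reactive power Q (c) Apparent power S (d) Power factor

Step 1 — Angular frequency: ω = 2π·f = 2π·152 = 955 rad/s.
Step 2 — Component impedances:
  R: Z = R = 855 Ω
  L: Z = jωL = j·955·0.0305 = 0 + j29.13 Ω
  C: Z = 1/(jωC) = -j/(ω·C) = 0 - j9878 Ω
Step 3 — Series combination: Z_total = R + L + C = 855 - j9849 Ω = 9886∠-85.0° Ω.
Step 4 — Source phasor: V = 48∠45.0° V = 33.94 + j33.94 V.
Step 5 — Current: I = V / Z = -0.003123 + j0.003717 A = 0.004855∠130.0° A.
Step 6 — Complex power: S = V·I* = 0.02016 - j0.2322 VA.
Step 7 — Real power: P = Re(S) = 0.02016 W.
Step 8 — Reactive power: Q = Im(S) = -0.2322 VAR.
Step 9 — Apparent power: |S| = 0.2331 VA.
Step 10 — Power factor: PF = P/|S| = 0.08649 (leading).

(a) P = 0.02016 W  (b) Q = -0.2322 VAR  (c) S = 0.2331 VA  (d) PF = 0.08649 (leading)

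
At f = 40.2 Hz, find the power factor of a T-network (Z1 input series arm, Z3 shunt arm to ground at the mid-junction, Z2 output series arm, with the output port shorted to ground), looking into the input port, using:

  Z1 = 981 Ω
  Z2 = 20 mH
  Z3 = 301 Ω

Step 1 — Angular frequency: ω = 2π·f = 2π·40.2 = 252.6 rad/s.
Step 2 — Component impedances:
  Z1: Z = R = 981 Ω
  Z2: Z = jωL = j·252.6·0.02 = 0 + j5.052 Ω
  Z3: Z = R = 301 Ω
Step 3 — With the output port shorted to ground, the output series arm Z2 runs from the junction to ground; the shunt arm Z3 also runs from the junction to ground. They appear in parallel: Z3 || Z2 = 0.08476 + j5.05 Ω.
Step 4 — Series with input arm Z1: Z_in = Z1 + (Z3 || Z2) = 981.1 + j5.05 Ω = 981.1∠0.3° Ω.
Step 5 — Power factor: PF = cos(φ) = Re(Z)/|Z| = 981.1/981.1 = 1.
Step 6 — Type: Im(Z) = 5.05 ⇒ lagging (phase φ = 0.3°).

PF = 1 (lagging, φ = 0.3°)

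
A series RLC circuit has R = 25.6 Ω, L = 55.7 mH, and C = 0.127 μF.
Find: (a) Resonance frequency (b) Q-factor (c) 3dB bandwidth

Step 1 — Resonance: ω₀ = 1/√(LC) = 1/√(0.0557·1.27e-07) = 1.189e+04 rad/s.
Step 2 — f₀ = ω₀/(2π) = 1892 Hz.
Step 3 — Series Q: Q = ω₀L/R = 1.189e+04·0.0557/25.6 = 25.87.
Step 4 — Bandwidth: Δω = ω₀/Q = 459.6 rad/s; BW = Δω/(2π) = 73.15 Hz.

(a) f₀ = 1892 Hz  (b) Q = 25.87  (c) BW = 73.15 Hz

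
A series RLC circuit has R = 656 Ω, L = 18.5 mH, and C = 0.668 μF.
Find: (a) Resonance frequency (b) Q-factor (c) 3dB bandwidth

Step 1 — Resonance condition Im(Z)=0 gives ω₀ = 1/√(LC).
Step 2 — ω₀ = 1/√(0.0185·6.68e-07) = 8996 rad/s.
Step 3 — f₀ = ω₀/(2π) = 1432 Hz.
Step 4 — Series Q: Q = ω₀L/R = 8996·0.0185/656 = 0.2537.
Step 5 — 3dB bandwidth: Δω = ω₀/Q = 3.546e+04 rad/s; BW = Δω/(2π) = 5644 Hz.

(a) f₀ = 1432 Hz  (b) Q = 0.2537  (c) BW = 5644 Hz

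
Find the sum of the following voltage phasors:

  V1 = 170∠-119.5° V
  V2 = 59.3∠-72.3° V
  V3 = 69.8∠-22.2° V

Step 1 — Convert each phasor to rectangular form:
  V1 = 170·(cos(-119.5°) + j·sin(-119.5°)) = -83.71 - j148 V
  V2 = 59.3·(cos(-72.3°) + j·sin(-72.3°)) = 18.03 - j56.49 V
  V3 = 69.8·(cos(-22.2°) + j·sin(-22.2°)) = 64.63 - j26.37 V
Step 2 — Sum components: V_total = -1.057 - j230.8 V.
Step 3 — Convert to polar: |V_total| = 230.8 V, ∠V_total = -90.3°.

V_total = 230.8∠-90.3° V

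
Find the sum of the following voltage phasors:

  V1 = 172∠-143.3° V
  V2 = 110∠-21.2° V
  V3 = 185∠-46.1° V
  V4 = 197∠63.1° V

Step 1 — Convert each phasor to rectangular form:
  V1 = 172·(cos(-143.3°) + j·sin(-143.3°)) = -137.9 - j102.8 V
  V2 = 110·(cos(-21.2°) + j·sin(-21.2°)) = 102.6 - j39.78 V
  V3 = 185·(cos(-46.1°) + j·sin(-46.1°)) = 128.3 - j133.3 V
  V4 = 197·(cos(63.1°) + j·sin(63.1°)) = 89.13 + j175.7 V
Step 2 — Sum components: V_total = 182.1 - j100.2 V.
Step 3 — Convert to polar: |V_total| = 207.8 V, ∠V_total = -28.8°.

V_total = 207.8∠-28.8° V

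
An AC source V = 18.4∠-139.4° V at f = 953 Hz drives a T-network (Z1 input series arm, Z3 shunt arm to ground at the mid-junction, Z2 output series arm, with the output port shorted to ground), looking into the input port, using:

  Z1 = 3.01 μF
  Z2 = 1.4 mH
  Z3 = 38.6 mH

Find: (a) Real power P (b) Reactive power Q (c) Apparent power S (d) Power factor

Step 1 — Angular frequency: ω = 2π·f = 2π·953 = 5988 rad/s.
Step 2 — Component impedances:
  Z1: Z = 1/(jωC) = -j/(ω·C) = 0 - j55.48 Ω
  Z2: Z = jωL = j·5988·0.0014 = 0 + j8.383 Ω
  Z3: Z = jωL = j·5988·0.0386 = 0 + j231.1 Ω
Step 3 — With the output port shorted to ground, the output series arm Z2 runs from the junction to ground; the shunt arm Z3 also runs from the junction to ground. They appear in parallel: Z3 || Z2 = 0 + j8.09 Ω.
Step 4 — Series with input arm Z1: Z_in = Z1 + (Z3 || Z2) = 0 - j47.39 Ω = 47.39∠-90.0° Ω.
Step 5 — Source phasor: V = 18.4∠-139.4° V = -13.97 - j11.97 V.
Step 6 — Current: I = V / Z = 0.2527 - j0.2948 A = 0.3882∠-49.4° A.
Step 7 — Complex power: S = V·I* = 0 - j7.144 VA.
Step 8 — Real power: P = Re(S) = 0 W.
Step 9 — Reactive power: Q = Im(S) = -7.144 VAR.
Step 10 — Apparent power: |S| = 7.144 VA.
Step 11 — Power factor: PF = P/|S| = 0 (leading).

(a) P = 0 W  (b) Q = -7.144 VAR  (c) S = 7.144 VA  (d) PF = 0 (leading)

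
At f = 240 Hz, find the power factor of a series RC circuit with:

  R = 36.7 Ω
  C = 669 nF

Step 1 — Angular frequency: ω = 2π·f = 2π·240 = 1508 rad/s.
Step 2 — Component impedances:
  R: Z = R = 36.7 Ω
  C: Z = 1/(jωC) = -j/(ω·C) = 0 - j991.2 Ω
Step 3 — Series combination: Z_total = R + C = 36.7 - j991.2 Ω = 991.9∠-87.9° Ω.
Step 4 — Power factor: PF = cos(φ) = Re(Z)/|Z| = 36.7/991.9 = 0.037.
Step 5 — Type: Im(Z) = -991.2 ⇒ leading (phase φ = -87.9°).

PF = 0.037 (leading, φ = -87.9°)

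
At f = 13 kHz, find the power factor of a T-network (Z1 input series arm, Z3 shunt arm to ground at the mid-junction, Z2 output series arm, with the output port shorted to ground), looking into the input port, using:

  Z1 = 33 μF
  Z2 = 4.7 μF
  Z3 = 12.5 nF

Step 1 — Angular frequency: ω = 2π·f = 2π·1.3e+04 = 8.168e+04 rad/s.
Step 2 — Component impedances:
  Z1: Z = 1/(jωC) = -j/(ω·C) = 0 - j0.371 Ω
  Z2: Z = 1/(jωC) = -j/(ω·C) = 0 - j2.605 Ω
  Z3: Z = 1/(jωC) = -j/(ω·C) = 0 - j979.4 Ω
Step 3 — With the output port shorted to ground, the output series arm Z2 runs from the junction to ground; the shunt arm Z3 also runs from the junction to ground. They appear in parallel: Z3 || Z2 = 0 - j2.598 Ω.
Step 4 — Series with input arm Z1: Z_in = Z1 + (Z3 || Z2) = 0 - j2.969 Ω = 2.969∠-90.0° Ω.
Step 5 — Power factor: PF = cos(φ) = Re(Z)/|Z| = 0/2.969 = 0.
Step 6 — Type: Im(Z) = -2.969 ⇒ leading (phase φ = -90.0°).

PF = 0 (leading, φ = -90.0°)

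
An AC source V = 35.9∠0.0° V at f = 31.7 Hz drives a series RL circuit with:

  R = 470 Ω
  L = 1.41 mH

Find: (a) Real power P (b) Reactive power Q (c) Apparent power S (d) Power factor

Step 1 — Angular frequency: ω = 2π·f = 2π·31.7 = 199.2 rad/s.
Step 2 — Component impedances:
  R: Z = R = 470 Ω
  L: Z = jωL = j·199.2·0.00141 = 0 + j0.2808 Ω
Step 3 — Series combination: Z_total = R + L = 470 + j0.2808 Ω = 470∠0.0° Ω.
Step 4 — Source phasor: V = 35.9∠0.0° V = 35.9 V.
Step 5 — Current: I = V / Z = 0.07638 - j4.564e-05 A = 0.07638∠-0.0° A.
Step 6 — Complex power: S = V·I* = 2.742 + j0.001639 VA.
Step 7 — Real power: P = Re(S) = 2.742 W.
Step 8 — Reactive power: Q = Im(S) = 0.001639 VAR.
Step 9 — Apparent power: |S| = 2.742 VA.
Step 10 — Power factor: PF = P/|S| = 1 (lagging).

(a) P = 2.742 W  (b) Q = 0.001639 VAR  (c) S = 2.742 VA  (d) PF = 1 (lagging)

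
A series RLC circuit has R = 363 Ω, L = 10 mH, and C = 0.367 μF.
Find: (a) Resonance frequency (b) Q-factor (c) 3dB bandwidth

Step 1 — Resonance condition Im(Z)=0 gives ω₀ = 1/√(LC).
Step 2 — ω₀ = 1/√(0.01·3.67e-07) = 1.651e+04 rad/s.
Step 3 — f₀ = ω₀/(2π) = 2627 Hz.
Step 4 — Series Q: Q = ω₀L/R = 1.651e+04·0.01/363 = 0.4547.
Step 5 — 3dB bandwidth: Δω = ω₀/Q = 3.63e+04 rad/s; BW = Δω/(2π) = 5777 Hz.

(a) f₀ = 2627 Hz  (b) Q = 0.4547  (c) BW = 5777 Hz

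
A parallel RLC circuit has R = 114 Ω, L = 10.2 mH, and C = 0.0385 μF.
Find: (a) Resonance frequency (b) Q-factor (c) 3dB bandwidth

Step 1 — Resonance: ω₀ = 1/√(LC) = 1/√(0.0102·3.85e-08) = 5.046e+04 rad/s.
Step 2 — f₀ = ω₀/(2π) = 8031 Hz.
Step 3 — Parallel Q: Q = R/(ω₀L) = 114/(5.046e+04·0.0102) = 0.2215.
Step 4 — Bandwidth: Δω = ω₀/Q = 2.278e+05 rad/s; BW = Δω/(2π) = 3.626e+04 Hz.

(a) f₀ = 8031 Hz  (b) Q = 0.2215  (c) BW = 3.626e+04 Hz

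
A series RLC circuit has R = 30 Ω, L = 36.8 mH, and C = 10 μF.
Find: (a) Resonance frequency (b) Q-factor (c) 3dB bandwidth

Step 1 — Resonance: ω₀ = 1/√(LC) = 1/√(0.0368·1e-05) = 1648 rad/s.
Step 2 — f₀ = ω₀/(2π) = 262.4 Hz.
Step 3 — Series Q: Q = ω₀L/R = 1648·0.0368/30 = 2.022.
Step 4 — Bandwidth: Δω = ω₀/Q = 815.2 rad/s; BW = Δω/(2π) = 129.7 Hz.

(a) f₀ = 262.4 Hz  (b) Q = 2.022  (c) BW = 129.7 Hz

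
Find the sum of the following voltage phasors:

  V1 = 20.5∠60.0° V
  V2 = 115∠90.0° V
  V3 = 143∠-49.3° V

Step 1 — Convert each phasor to rectangular form:
  V1 = 20.5·(cos(60.0°) + j·sin(60.0°)) = 10.25 + j17.75 V
  V2 = 115·(cos(90.0°) + j·sin(90.0°)) = 0 + j115 V
  V3 = 143·(cos(-49.3°) + j·sin(-49.3°)) = 93.25 - j108.4 V
Step 2 — Sum components: V_total = 103.5 + j24.34 V.
Step 3 — Convert to polar: |V_total| = 106.3 V, ∠V_total = 13.2°.

V_total = 106.3∠13.2° V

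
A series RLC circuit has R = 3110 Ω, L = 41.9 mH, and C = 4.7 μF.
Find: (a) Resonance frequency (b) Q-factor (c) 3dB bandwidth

Step 1 — Resonance: ω₀ = 1/√(LC) = 1/√(0.0419·4.7e-06) = 2253 rad/s.
Step 2 — f₀ = ω₀/(2π) = 358.6 Hz.
Step 3 — Series Q: Q = ω₀L/R = 2253·0.0419/3110 = 0.03036.
Step 4 — Bandwidth: Δω = ω₀/Q = 7.422e+04 rad/s; BW = Δω/(2π) = 1.181e+04 Hz.

(a) f₀ = 358.6 Hz  (b) Q = 0.03036  (c) BW = 1.181e+04 Hz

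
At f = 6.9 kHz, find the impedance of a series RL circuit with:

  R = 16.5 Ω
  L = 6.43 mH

Step 1 — Angular frequency: ω = 2π·f = 2π·6900 = 4.335e+04 rad/s.
Step 2 — Component impedances:
  R: Z = R = 16.5 Ω
  L: Z = jωL = j·4.335e+04·0.00643 = 0 + j278.8 Ω
Step 3 — Series combination: Z_total = R + L = 16.5 + j278.8 Ω = 279.3∠86.6° Ω.

Z = 16.5 + j278.8 Ω = 279.3∠86.6° Ω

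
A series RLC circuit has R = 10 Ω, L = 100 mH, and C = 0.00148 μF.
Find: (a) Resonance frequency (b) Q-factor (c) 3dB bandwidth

Step 1 — Resonance condition Im(Z)=0 gives ω₀ = 1/√(LC).
Step 2 — ω₀ = 1/√(0.1·1.48e-09) = 8.22e+04 rad/s.
Step 3 — f₀ = ω₀/(2π) = 1.308e+04 Hz.
Step 4 — Series Q: Q = ω₀L/R = 8.22e+04·0.1/10 = 822.
Step 5 — 3dB bandwidth: Δω = ω₀/Q = 100 rad/s; BW = Δω/(2π) = 15.92 Hz.

(a) f₀ = 1.308e+04 Hz  (b) Q = 822  (c) BW = 15.92 Hz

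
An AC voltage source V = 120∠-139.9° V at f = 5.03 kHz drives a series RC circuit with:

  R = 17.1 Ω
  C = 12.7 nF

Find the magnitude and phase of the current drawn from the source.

Step 1 — Angular frequency: ω = 2π·f = 2π·5030 = 3.16e+04 rad/s.
Step 2 — Component impedances:
  R: Z = R = 17.1 Ω
  C: Z = 1/(jωC) = -j/(ω·C) = 0 - j2491 Ω
Step 3 — Series combination: Z_total = R + C = 17.1 - j2491 Ω = 2491∠-89.6° Ω.
Step 4 — Source phasor: V = 120∠-139.9° V = -91.79 - j77.29 V.
Step 5 — Ohm's law: I = V / Z_total = (-91.79 - j77.29) / (17.1 - j2491) = 0.03077 - j0.03705 A.
Step 6 — Convert to polar: |I| = 0.04816 A, ∠I = -50.3°.

I = 0.04816∠-50.3° A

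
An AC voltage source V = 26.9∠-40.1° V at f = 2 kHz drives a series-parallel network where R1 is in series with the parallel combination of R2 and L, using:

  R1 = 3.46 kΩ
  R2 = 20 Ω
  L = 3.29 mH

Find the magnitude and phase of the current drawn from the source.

Step 1 — Angular frequency: ω = 2π·f = 2π·2000 = 1.257e+04 rad/s.
Step 2 — Component impedances:
  R1: Z = R = 3460 Ω
  R2: Z = R = 20 Ω
  L: Z = jωL = j·1.257e+04·0.00329 = 0 + j41.34 Ω
Step 3 — Parallel branch: R2 || L = 1/(1/R2 + 1/L) = 16.21 + j7.84 Ω.
Step 4 — Series with R1: Z_total = R1 + (R2 || L) = 3476 + j7.84 Ω = 3476∠0.1° Ω.
Step 5 — Source phasor: V = 26.9∠-40.1° V = 20.58 - j17.33 V.
Step 6 — Ohm's law: I = V / Z_total = (20.58 - j17.33) / (3476 + j7.84) = 0.005908 - j0.004998 A.
Step 7 — Convert to polar: |I| = 0.007738 A, ∠I = -40.2°.

I = 0.007738∠-40.2° A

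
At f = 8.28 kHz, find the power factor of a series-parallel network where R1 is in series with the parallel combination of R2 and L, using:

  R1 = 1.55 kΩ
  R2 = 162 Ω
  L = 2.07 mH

Step 1 — Angular frequency: ω = 2π·f = 2π·8280 = 5.202e+04 rad/s.
Step 2 — Component impedances:
  R1: Z = R = 1550 Ω
  R2: Z = R = 162 Ω
  L: Z = jωL = j·5.202e+04·0.00207 = 0 + j107.7 Ω
Step 3 — Parallel branch: R2 || L = 1/(1/R2 + 1/L) = 49.65 + j74.69 Ω.
Step 4 — Series with R1: Z_total = R1 + (R2 || L) = 1600 + j74.69 Ω = 1601∠2.7° Ω.
Step 5 — Power factor: PF = cos(φ) = Re(Z)/|Z| = 1599.6/1601.4 = 0.9989.
Step 6 — Type: Im(Z) = 74.69 ⇒ lagging (phase φ = 2.7°).

PF = 0.9989 (lagging, φ = 2.7°)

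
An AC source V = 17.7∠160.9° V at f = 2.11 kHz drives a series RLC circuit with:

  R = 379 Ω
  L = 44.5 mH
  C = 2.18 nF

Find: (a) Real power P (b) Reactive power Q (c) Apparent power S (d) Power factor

Step 1 — Angular frequency: ω = 2π·f = 2π·2110 = 1.326e+04 rad/s.
Step 2 — Component impedances:
  R: Z = R = 379 Ω
  L: Z = jωL = j·1.326e+04·0.0445 = 0 + j590 Ω
  C: Z = 1/(jωC) = -j/(ω·C) = 0 - j3.46e+04 Ω
Step 3 — Series combination: Z_total = R + L + C = 379 - j3.401e+04 Ω = 3.401e+04∠-89.4° Ω.
Step 4 — Source phasor: V = 17.7∠160.9° V = -16.73 + j5.792 V.
Step 5 — Current: I = V / Z = -0.0001758 - j0.0004898 A = 0.0005204∠-109.7° A.
Step 6 — Complex power: S = V·I* = 0.0001026 - j0.00921 VA.
Step 7 — Real power: P = Re(S) = 0.0001026 W.
Step 8 — Reactive power: Q = Im(S) = -0.00921 VAR.
Step 9 — Apparent power: |S| = 0.009211 VA.
Step 10 — Power factor: PF = P/|S| = 0.01114 (leading).

(a) P = 0.0001026 W  (b) Q = -0.00921 VAR  (c) S = 0.009211 VA  (d) PF = 0.01114 (leading)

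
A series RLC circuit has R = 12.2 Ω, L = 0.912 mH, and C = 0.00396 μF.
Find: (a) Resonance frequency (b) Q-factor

Step 1 — Resonance condition Im(Z)=0 gives ω₀ = 1/√(LC).
Step 2 — ω₀ = 1/√(0.000912·3.96e-09) = 5.262e+05 rad/s.
Step 3 — f₀ = ω₀/(2π) = 8.375e+04 Hz.
Step 4 — Series Q: Q = ω₀L/R = 5.262e+05·0.000912/12.2 = 39.34.

(a) f₀ = 8.375e+04 Hz  (b) Q = 39.34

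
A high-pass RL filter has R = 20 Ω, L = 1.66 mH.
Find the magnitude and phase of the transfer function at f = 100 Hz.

Step 1 — Angular frequency: ω = 2π·100 = 628.3 rad/s.
Step 2 — Transfer function: H(jω) = jωL/(R + jωL).
Step 3 — Numerator jωL = j·1.043; denominator R + jωL = 20 + j1.043.
Step 4 — H = 0.002712 + j0.05201.
Step 5 — Magnitude: |H| = 0.05208 (-25.7 dB); phase: φ = 87.0°.

|H| = 0.05208 (-25.7 dB), φ = 87.0°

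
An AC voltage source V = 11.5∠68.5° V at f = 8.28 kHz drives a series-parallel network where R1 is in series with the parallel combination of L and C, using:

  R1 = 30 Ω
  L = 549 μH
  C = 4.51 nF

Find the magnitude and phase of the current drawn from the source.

Step 1 — Angular frequency: ω = 2π·f = 2π·8280 = 5.202e+04 rad/s.
Step 2 — Component impedances:
  R1: Z = R = 30 Ω
  L: Z = jωL = j·5.202e+04·0.000549 = 0 + j28.56 Ω
  C: Z = 1/(jωC) = -j/(ω·C) = 0 - j4262 Ω
Step 3 — Parallel branch: L || C = 1/(1/L + 1/C) = 0 + j28.75 Ω.
Step 4 — Series with R1: Z_total = R1 + (L || C) = 30 + j28.75 Ω = 41.55∠43.8° Ω.
Step 5 — Source phasor: V = 11.5∠68.5° V = 4.215 + j10.7 V.
Step 6 — Ohm's law: I = V / Z_total = (4.215 + j10.7) / (30 + j28.75) = 0.2514 + j0.1157 A.
Step 7 — Convert to polar: |I| = 0.2767 A, ∠I = 24.7°.

I = 0.2767∠24.7° A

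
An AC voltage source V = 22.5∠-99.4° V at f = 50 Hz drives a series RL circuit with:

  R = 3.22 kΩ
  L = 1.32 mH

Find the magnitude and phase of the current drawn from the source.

Step 1 — Angular frequency: ω = 2π·f = 2π·50 = 314.2 rad/s.
Step 2 — Component impedances:
  R: Z = R = 3220 Ω
  L: Z = jωL = j·314.2·0.00132 = 0 + j0.4147 Ω
Step 3 — Series combination: Z_total = R + L = 3220 + j0.4147 Ω = 3220∠0.0° Ω.
Step 4 — Source phasor: V = 22.5∠-99.4° V = -3.675 - j22.2 V.
Step 5 — Ohm's law: I = V / Z_total = (-3.675 - j22.2) / (3220 + j0.4147) = -0.001142 - j0.006894 A.
Step 6 — Convert to polar: |I| = 0.006988 A, ∠I = -99.4°.

I = 0.006988∠-99.4° A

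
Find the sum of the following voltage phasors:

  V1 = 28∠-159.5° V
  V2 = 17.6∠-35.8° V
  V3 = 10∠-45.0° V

Step 1 — Convert each phasor to rectangular form:
  V1 = 28·(cos(-159.5°) + j·sin(-159.5°)) = -26.23 - j9.806 V
  V2 = 17.6·(cos(-35.8°) + j·sin(-35.8°)) = 14.27 - j10.3 V
  V3 = 10·(cos(-45.0°) + j·sin(-45.0°)) = 7.071 - j7.071 V
Step 2 — Sum components: V_total = -4.881 - j27.17 V.
Step 3 — Convert to polar: |V_total| = 27.61 V, ∠V_total = -100.2°.

V_total = 27.61∠-100.2° V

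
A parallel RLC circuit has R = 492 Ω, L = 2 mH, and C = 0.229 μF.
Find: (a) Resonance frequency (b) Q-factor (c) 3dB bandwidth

Step 1 — Resonance: ω₀ = 1/√(LC) = 1/√(0.002·2.29e-07) = 4.673e+04 rad/s.
Step 2 — f₀ = ω₀/(2π) = 7437 Hz.
Step 3 — Parallel Q: Q = R/(ω₀L) = 492/(4.673e+04·0.002) = 5.265.
Step 4 — Bandwidth: Δω = ω₀/Q = 8876 rad/s; BW = Δω/(2π) = 1413 Hz.

(a) f₀ = 7437 Hz  (b) Q = 5.265  (c) BW = 1413 Hz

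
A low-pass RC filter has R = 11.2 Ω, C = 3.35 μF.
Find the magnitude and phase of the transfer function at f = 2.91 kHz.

Step 1 — Angular frequency: ω = 2π·2910 = 1.828e+04 rad/s.
Step 2 — Transfer function: H(jω) = 1/(1 + jωRC).
Step 3 — Denominator: 1 + jωRC = 1 + j·1.828e+04·11.2·3.35e-06 = 1 + j0.686.
Step 4 — H = 0.68 - j0.4665.
Step 5 — Magnitude: |H| = 0.8246 (-1.7 dB); phase: φ = -34.5°.

|H| = 0.8246 (-1.7 dB), φ = -34.5°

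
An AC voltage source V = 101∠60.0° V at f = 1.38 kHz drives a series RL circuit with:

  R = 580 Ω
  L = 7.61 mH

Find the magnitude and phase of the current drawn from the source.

Step 1 — Angular frequency: ω = 2π·f = 2π·1380 = 8671 rad/s.
Step 2 — Component impedances:
  R: Z = R = 580 Ω
  L: Z = jωL = j·8671·0.00761 = 0 + j65.98 Ω
Step 3 — Series combination: Z_total = R + L = 580 + j65.98 Ω = 583.7∠6.5° Ω.
Step 4 — Source phasor: V = 101∠60.0° V = 50.5 + j87.47 V.
Step 5 — Ohm's law: I = V / Z_total = (50.5 + j87.47) / (580 + j65.98) = 0.1029 + j0.1391 A.
Step 6 — Convert to polar: |I| = 0.173 A, ∠I = 53.5°.

I = 0.173∠53.5° A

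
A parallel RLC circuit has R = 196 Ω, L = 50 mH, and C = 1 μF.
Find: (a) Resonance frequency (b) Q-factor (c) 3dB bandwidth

Step 1 — Resonance: ω₀ = 1/√(LC) = 1/√(0.05·1e-06) = 4472 rad/s.
Step 2 — f₀ = ω₀/(2π) = 711.8 Hz.
Step 3 — Parallel Q: Q = R/(ω₀L) = 196/(4472·0.05) = 0.8765.
Step 4 — Bandwidth: Δω = ω₀/Q = 5102 rad/s; BW = Δω/(2π) = 812 Hz.

(a) f₀ = 711.8 Hz  (b) Q = 0.8765  (c) BW = 812 Hz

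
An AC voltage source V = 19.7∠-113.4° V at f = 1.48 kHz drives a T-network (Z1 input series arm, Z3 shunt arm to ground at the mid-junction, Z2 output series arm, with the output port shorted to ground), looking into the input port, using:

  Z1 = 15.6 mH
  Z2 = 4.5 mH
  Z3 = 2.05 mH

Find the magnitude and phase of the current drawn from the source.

Step 1 — Angular frequency: ω = 2π·f = 2π·1480 = 9299 rad/s.
Step 2 — Component impedances:
  Z1: Z = jωL = j·9299·0.0156 = 0 + j145.1 Ω
  Z2: Z = jωL = j·9299·0.0045 = 0 + j41.85 Ω
  Z3: Z = jωL = j·9299·0.00205 = 0 + j19.06 Ω
Step 3 — With the output port shorted to ground, the output series arm Z2 runs from the junction to ground; the shunt arm Z3 also runs from the junction to ground. They appear in parallel: Z3 || Z2 = 0 + j13.1 Ω.
Step 4 — Series with input arm Z1: Z_in = Z1 + (Z3 || Z2) = 0 + j158.2 Ω = 158.2∠90.0° Ω.
Step 5 — Source phasor: V = 19.7∠-113.4° V = -7.824 - j18.08 V.
Step 6 — Ohm's law: I = V / Z_total = (-7.824 - j18.08) / (0 + j158.2) = -0.1143 + j0.04947 A.
Step 7 — Convert to polar: |I| = 0.1246 A, ∠I = 156.6°.

I = 0.1246∠156.6° A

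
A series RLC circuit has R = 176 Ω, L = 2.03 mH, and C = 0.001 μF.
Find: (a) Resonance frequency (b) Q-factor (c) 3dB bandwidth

Step 1 — Resonance: ω₀ = 1/√(LC) = 1/√(0.00203·1e-09) = 7.019e+05 rad/s.
Step 2 — f₀ = ω₀/(2π) = 1.117e+05 Hz.
Step 3 — Series Q: Q = ω₀L/R = 7.019e+05·0.00203/176 = 8.095.
Step 4 — Bandwidth: Δω = ω₀/Q = 8.67e+04 rad/s; BW = Δω/(2π) = 1.38e+04 Hz.

(a) f₀ = 1.117e+05 Hz  (b) Q = 8.095  (c) BW = 1.38e+04 Hz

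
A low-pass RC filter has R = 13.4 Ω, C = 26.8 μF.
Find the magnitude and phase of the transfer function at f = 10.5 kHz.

Step 1 — Angular frequency: ω = 2π·1.05e+04 = 6.597e+04 rad/s.
Step 2 — Transfer function: H(jω) = 1/(1 + jωRC).
Step 3 — Denominator: 1 + jωRC = 1 + j·6.597e+04·13.4·2.68e-05 = 1 + j23.69.
Step 4 — H = 0.001778 - j0.04213.
Step 5 — Magnitude: |H| = 0.04217 (-27.5 dB); phase: φ = -87.6°.

|H| = 0.04217 (-27.5 dB), φ = -87.6°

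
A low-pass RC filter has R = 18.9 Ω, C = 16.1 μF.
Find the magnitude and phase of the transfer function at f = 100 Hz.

Step 1 — Angular frequency: ω = 2π·100 = 628.3 rad/s.
Step 2 — Transfer function: H(jω) = 1/(1 + jωRC).
Step 3 — Denominator: 1 + jωRC = 1 + j·628.3·18.9·1.61e-05 = 1 + j0.1912.
Step 4 — H = 0.9647 - j0.1844.
Step 5 — Magnitude: |H| = 0.9822 (-0.2 dB); phase: φ = -10.8°.

|H| = 0.9822 (-0.2 dB), φ = -10.8°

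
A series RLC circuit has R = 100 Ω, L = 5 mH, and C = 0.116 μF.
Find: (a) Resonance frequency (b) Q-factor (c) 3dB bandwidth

Step 1 — Resonance: ω₀ = 1/√(LC) = 1/√(0.005·1.16e-07) = 4.152e+04 rad/s.
Step 2 — f₀ = ω₀/(2π) = 6609 Hz.
Step 3 — Series Q: Q = ω₀L/R = 4.152e+04·0.005/100 = 2.076.
Step 4 — Bandwidth: Δω = ω₀/Q = 2e+04 rad/s; BW = Δω/(2π) = 3183 Hz.

(a) f₀ = 6609 Hz  (b) Q = 2.076  (c) BW = 3183 Hz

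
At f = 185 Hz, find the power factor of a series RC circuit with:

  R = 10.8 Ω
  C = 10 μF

Step 1 — Angular frequency: ω = 2π·f = 2π·185 = 1162 rad/s.
Step 2 — Component impedances:
  R: Z = R = 10.8 Ω
  C: Z = 1/(jωC) = -j/(ω·C) = 0 - j86.03 Ω
Step 3 — Series combination: Z_total = R + C = 10.8 - j86.03 Ω = 86.7∠-82.8° Ω.
Step 4 — Power factor: PF = cos(φ) = Re(Z)/|Z| = 10.8/86.7 = 0.1246.
Step 5 — Type: Im(Z) = -86.03 ⇒ leading (phase φ = -82.8°).

PF = 0.1246 (leading, φ = -82.8°)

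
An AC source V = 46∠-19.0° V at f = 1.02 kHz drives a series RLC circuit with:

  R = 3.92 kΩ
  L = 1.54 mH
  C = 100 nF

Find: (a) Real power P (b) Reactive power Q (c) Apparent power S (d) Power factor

Step 1 — Angular frequency: ω = 2π·f = 2π·1020 = 6409 rad/s.
Step 2 — Component impedances:
  R: Z = R = 3920 Ω
  L: Z = jωL = j·6409·0.00154 = 0 + j9.87 Ω
  C: Z = 1/(jωC) = -j/(ω·C) = 0 - j1560 Ω
Step 3 — Series combination: Z_total = R + L + C = 3920 - j1550 Ω = 4215∠-21.6° Ω.
Step 4 — Source phasor: V = 46∠-19.0° V = 43.49 - j14.98 V.
Step 5 — Current: I = V / Z = 0.0109 + j0.0004912 A = 0.01091∠2.6° A.
Step 6 — Complex power: S = V·I* = 0.4668 - j0.1846 VA.
Step 7 — Real power: P = Re(S) = 0.4668 W.
Step 8 — Reactive power: Q = Im(S) = -0.1846 VAR.
Step 9 — Apparent power: |S| = 0.502 VA.
Step 10 — Power factor: PF = P/|S| = 0.9299 (leading).

(a) P = 0.4668 W  (b) Q = -0.1846 VAR  (c) S = 0.502 VA  (d) PF = 0.9299 (leading)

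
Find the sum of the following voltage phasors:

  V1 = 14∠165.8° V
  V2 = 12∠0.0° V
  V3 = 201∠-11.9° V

Step 1 — Convert each phasor to rectangular form:
  V1 = 14·(cos(165.8°) + j·sin(165.8°)) = -13.57 + j3.434 V
  V2 = 12·(cos(0.0°) + j·sin(0.0°)) = 12 V
  V3 = 201·(cos(-11.9°) + j·sin(-11.9°)) = 196.7 - j41.45 V
Step 2 — Sum components: V_total = 195.1 - j38.01 V.
Step 3 — Convert to polar: |V_total| = 198.8 V, ∠V_total = -11.0°.

V_total = 198.8∠-11.0° V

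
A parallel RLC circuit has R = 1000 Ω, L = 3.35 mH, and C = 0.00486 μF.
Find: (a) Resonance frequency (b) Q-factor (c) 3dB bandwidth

Step 1 — Resonance: ω₀ = 1/√(LC) = 1/√(0.00335·4.86e-09) = 2.478e+05 rad/s.
Step 2 — f₀ = ω₀/(2π) = 3.944e+04 Hz.
Step 3 — Parallel Q: Q = R/(ω₀L) = 1000/(2.478e+05·0.00335) = 1.204.
Step 4 — Bandwidth: Δω = ω₀/Q = 2.058e+05 rad/s; BW = Δω/(2π) = 3.275e+04 Hz.

(a) f₀ = 3.944e+04 Hz  (b) Q = 1.204  (c) BW = 3.275e+04 Hz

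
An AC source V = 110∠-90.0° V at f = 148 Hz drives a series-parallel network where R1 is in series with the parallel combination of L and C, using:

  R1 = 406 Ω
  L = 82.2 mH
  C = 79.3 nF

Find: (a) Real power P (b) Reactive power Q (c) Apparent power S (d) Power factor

Step 1 — Angular frequency: ω = 2π·f = 2π·148 = 929.9 rad/s.
Step 2 — Component impedances:
  R1: Z = R = 406 Ω
  L: Z = jωL = j·929.9·0.0822 = 0 + j76.44 Ω
  C: Z = 1/(jωC) = -j/(ω·C) = 0 - j1.356e+04 Ω
Step 3 — Parallel branch: L || C = 1/(1/L + 1/C) = 0 + j76.87 Ω.
Step 4 — Series with R1: Z_total = R1 + (L || C) = 406 + j76.87 Ω = 413.2∠10.7° Ω.
Step 5 — Source phasor: V = 110∠-90.0° V = 0 - j110 V.
Step 6 — Current: I = V / Z = -0.04952 - j0.2616 A = 0.2662∠-100.7° A.
Step 7 — Complex power: S = V·I* = 28.77 + j5.448 VA.
Step 8 — Real power: P = Re(S) = 28.77 W.
Step 9 — Reactive power: Q = Im(S) = 5.448 VAR.
Step 10 — Apparent power: |S| = 29.28 VA.
Step 11 — Power factor: PF = P/|S| = 0.9825 (lagging).

(a) P = 28.77 W  (b) Q = 5.448 VAR  (c) S = 29.28 VA  (d) PF = 0.9825 (lagging)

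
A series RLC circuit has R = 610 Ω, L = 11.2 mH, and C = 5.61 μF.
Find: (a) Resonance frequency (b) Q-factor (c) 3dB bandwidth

Step 1 — Resonance: ω₀ = 1/√(LC) = 1/√(0.0112·5.61e-06) = 3989 rad/s.
Step 2 — f₀ = ω₀/(2π) = 634.9 Hz.
Step 3 — Series Q: Q = ω₀L/R = 3989·0.0112/610 = 0.07325.
Step 4 — Bandwidth: Δω = ω₀/Q = 5.446e+04 rad/s; BW = Δω/(2π) = 8668 Hz.

(a) f₀ = 634.9 Hz  (b) Q = 0.07325  (c) BW = 8668 Hz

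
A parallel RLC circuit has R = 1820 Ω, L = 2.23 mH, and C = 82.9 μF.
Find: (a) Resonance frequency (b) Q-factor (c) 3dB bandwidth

Step 1 — Resonance: ω₀ = 1/√(LC) = 1/√(0.00223·8.29e-05) = 2326 rad/s.
Step 2 — f₀ = ω₀/(2π) = 370.2 Hz.
Step 3 — Parallel Q: Q = R/(ω₀L) = 1820/(2326·0.00223) = 350.9.
Step 4 — Bandwidth: Δω = ω₀/Q = 6.628 rad/s; BW = Δω/(2π) = 1.055 Hz.

(a) f₀ = 370.2 Hz  (b) Q = 350.9  (c) BW = 1.055 Hz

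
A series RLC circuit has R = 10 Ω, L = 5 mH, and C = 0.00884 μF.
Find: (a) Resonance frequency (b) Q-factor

Step 1 — Resonance condition Im(Z)=0 gives ω₀ = 1/√(LC).
Step 2 — ω₀ = 1/√(0.005·8.84e-09) = 1.504e+05 rad/s.
Step 3 — f₀ = ω₀/(2π) = 2.394e+04 Hz.
Step 4 — Series Q: Q = ω₀L/R = 1.504e+05·0.005/10 = 75.21.

(a) f₀ = 2.394e+04 Hz  (b) Q = 75.21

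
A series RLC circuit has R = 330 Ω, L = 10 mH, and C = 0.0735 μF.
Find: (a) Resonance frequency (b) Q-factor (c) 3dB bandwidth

Step 1 — Resonance condition Im(Z)=0 gives ω₀ = 1/√(LC).
Step 2 — ω₀ = 1/√(0.01·7.35e-08) = 3.689e+04 rad/s.
Step 3 — f₀ = ω₀/(2π) = 5871 Hz.
Step 4 — Series Q: Q = ω₀L/R = 3.689e+04·0.01/330 = 1.118.
Step 5 — 3dB bandwidth: Δω = ω₀/Q = 3.3e+04 rad/s; BW = Δω/(2π) = 5252 Hz.

(a) f₀ = 5871 Hz  (b) Q = 1.118  (c) BW = 5252 Hz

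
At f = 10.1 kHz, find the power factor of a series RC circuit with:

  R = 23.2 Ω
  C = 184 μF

Step 1 — Angular frequency: ω = 2π·f = 2π·1.01e+04 = 6.346e+04 rad/s.
Step 2 — Component impedances:
  R: Z = R = 23.2 Ω
  C: Z = 1/(jωC) = -j/(ω·C) = 0 - j0.08564 Ω
Step 3 — Series combination: Z_total = R + C = 23.2 - j0.08564 Ω = 23.2∠-0.2° Ω.
Step 4 — Power factor: PF = cos(φ) = Re(Z)/|Z| = 23.2/23.2 = 1.
Step 5 — Type: Im(Z) = -0.08564 ⇒ leading (phase φ = -0.2°).

PF = 1 (leading, φ = -0.2°)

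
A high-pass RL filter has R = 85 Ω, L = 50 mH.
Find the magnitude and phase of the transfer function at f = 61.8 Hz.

Step 1 — Angular frequency: ω = 2π·61.8 = 388.3 rad/s.
Step 2 — Transfer function: H(jω) = jωL/(R + jωL).
Step 3 — Numerator jωL = j·19.42; denominator R + jωL = 85 + j19.42.
Step 4 — H = 0.04959 + j0.2171.
Step 5 — Magnitude: |H| = 0.2227 (-13.0 dB); phase: φ = 77.1°.

|H| = 0.2227 (-13.0 dB), φ = 77.1°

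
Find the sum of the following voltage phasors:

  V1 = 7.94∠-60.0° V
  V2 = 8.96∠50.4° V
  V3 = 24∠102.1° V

Step 1 — Convert each phasor to rectangular form:
  V1 = 7.94·(cos(-60.0°) + j·sin(-60.0°)) = 3.97 - j6.876 V
  V2 = 8.96·(cos(50.4°) + j·sin(50.4°)) = 5.711 + j6.904 V
  V3 = 24·(cos(102.1°) + j·sin(102.1°)) = -5.031 + j23.47 V
Step 2 — Sum components: V_total = 4.65 + j23.49 V.
Step 3 — Convert to polar: |V_total| = 23.95 V, ∠V_total = 78.8°.

V_total = 23.95∠78.8° V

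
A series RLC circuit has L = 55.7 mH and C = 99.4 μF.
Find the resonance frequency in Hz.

Step 1 — Resonance condition Im(Z)=0 gives ω₀ = 1/√(LC).
Step 2 — ω₀ = 1/√(0.0557·9.94e-05) = 425 rad/s.
Step 3 — f₀ = ω₀/(2π) = 67.64 Hz.

f₀ = 67.64 Hz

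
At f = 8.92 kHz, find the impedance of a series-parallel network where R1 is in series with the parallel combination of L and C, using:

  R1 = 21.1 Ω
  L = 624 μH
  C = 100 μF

Step 1 — Angular frequency: ω = 2π·f = 2π·8920 = 5.605e+04 rad/s.
Step 2 — Component impedances:
  R1: Z = R = 21.1 Ω
  L: Z = jωL = j·5.605e+04·0.000624 = 0 + j34.97 Ω
  C: Z = 1/(jωC) = -j/(ω·C) = 0 - j0.1784 Ω
Step 3 — Parallel branch: L || C = 1/(1/L + 1/C) = 0 - j0.1793 Ω.
Step 4 — Series with R1: Z_total = R1 + (L || C) = 21.1 - j0.1793 Ω = 21.1∠-0.5° Ω.

Z = 21.1 - j0.1793 Ω = 21.1∠-0.5° Ω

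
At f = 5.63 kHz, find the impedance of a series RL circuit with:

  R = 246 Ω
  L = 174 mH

Step 1 — Angular frequency: ω = 2π·f = 2π·5630 = 3.537e+04 rad/s.
Step 2 — Component impedances:
  R: Z = R = 246 Ω
  L: Z = jωL = j·3.537e+04·0.174 = 0 + j6155 Ω
Step 3 — Series combination: Z_total = R + L = 246 + j6155 Ω = 6160∠87.7° Ω.

Z = 246 + j6155 Ω = 6160∠87.7° Ω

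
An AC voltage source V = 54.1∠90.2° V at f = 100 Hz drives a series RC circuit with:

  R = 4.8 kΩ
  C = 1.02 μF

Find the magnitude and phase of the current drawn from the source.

Step 1 — Angular frequency: ω = 2π·f = 2π·100 = 628.3 rad/s.
Step 2 — Component impedances:
  R: Z = R = 4800 Ω
  C: Z = 1/(jωC) = -j/(ω·C) = 0 - j1560 Ω
Step 3 — Series combination: Z_total = R + C = 4800 - j1560 Ω = 5047∠-18.0° Ω.
Step 4 — Source phasor: V = 54.1∠90.2° V = -0.1888 + j54.1 V.
Step 5 — Ohm's law: I = V / Z_total = (-0.1888 + j54.1) / (4800 - j1560) = -0.003349 + j0.01018 A.
Step 6 — Convert to polar: |I| = 0.01072 A, ∠I = 108.2°.

I = 0.01072∠108.2° A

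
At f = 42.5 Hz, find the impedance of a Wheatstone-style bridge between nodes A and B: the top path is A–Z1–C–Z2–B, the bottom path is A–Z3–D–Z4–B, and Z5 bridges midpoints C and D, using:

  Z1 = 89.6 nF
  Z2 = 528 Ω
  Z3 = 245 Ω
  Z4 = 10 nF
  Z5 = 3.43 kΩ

Step 1 — Angular frequency: ω = 2π·f = 2π·42.5 = 267 rad/s.
Step 2 — Component impedances:
  Z1: Z = 1/(jωC) = -j/(ω·C) = 0 - j4.179e+04 Ω
  Z2: Z = R = 528 Ω
  Z3: Z = R = 245 Ω
  Z4: Z = 1/(jωC) = -j/(ω·C) = 0 - j3.745e+05 Ω
  Z5: Z = R = 3430 Ω
Step 3 — Bridge requires nodal analysis (the Z5 bridge couples midpoints C and D, so the two paths cannot be reduced to a simple series/parallel combination). Setting node B to ground and injecting 1 A at node A, the 3-node admittance system at A, C, D solves to V_A = Z_AB = 4168 - j361.6 Ω = 4184∠-5.0° Ω.

Z = 4168 - j361.6 Ω = 4184∠-5.0° Ω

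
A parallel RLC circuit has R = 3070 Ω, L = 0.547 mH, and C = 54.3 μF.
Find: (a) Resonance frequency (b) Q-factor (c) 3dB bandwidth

Step 1 — Resonance: ω₀ = 1/√(LC) = 1/√(0.000547·5.43e-05) = 5802 rad/s.
Step 2 — f₀ = ω₀/(2π) = 923.5 Hz.
Step 3 — Parallel Q: Q = R/(ω₀L) = 3070/(5802·0.000547) = 967.3.
Step 4 — Bandwidth: Δω = ω₀/Q = 5.999 rad/s; BW = Δω/(2π) = 0.9547 Hz.

(a) f₀ = 923.5 Hz  (b) Q = 967.3  (c) BW = 0.9547 Hz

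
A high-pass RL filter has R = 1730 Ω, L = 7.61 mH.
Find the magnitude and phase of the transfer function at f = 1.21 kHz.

Step 1 — Angular frequency: ω = 2π·1210 = 7603 rad/s.
Step 2 — Transfer function: H(jω) = jωL/(R + jωL).
Step 3 — Numerator jωL = j·57.86; denominator R + jωL = 1730 + j57.86.
Step 4 — H = 0.001117 + j0.03341.
Step 5 — Magnitude: |H| = 0.03342 (-29.5 dB); phase: φ = 88.1°.

|H| = 0.03342 (-29.5 dB), φ = 88.1°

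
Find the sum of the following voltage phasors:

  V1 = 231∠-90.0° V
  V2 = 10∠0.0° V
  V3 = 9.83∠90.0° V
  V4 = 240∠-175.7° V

Step 1 — Convert each phasor to rectangular form:
  V1 = 231·(cos(-90.0°) + j·sin(-90.0°)) = 0 - j231 V
  V2 = 10·(cos(0.0°) + j·sin(0.0°)) = 10 V
  V3 = 9.83·(cos(90.0°) + j·sin(90.0°)) = 0 + j9.83 V
  V4 = 240·(cos(-175.7°) + j·sin(-175.7°)) = -239.3 - j17.99 V
Step 2 — Sum components: V_total = -229.3 - j239.2 V.
Step 3 — Convert to polar: |V_total| = 331.3 V, ∠V_total = -133.8°.

V_total = 331.3∠-133.8° V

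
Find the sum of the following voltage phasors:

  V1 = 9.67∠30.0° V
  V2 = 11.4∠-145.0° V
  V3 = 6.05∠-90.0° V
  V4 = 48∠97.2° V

Step 1 — Convert each phasor to rectangular form:
  V1 = 9.67·(cos(30.0°) + j·sin(30.0°)) = 8.374 + j4.835 V
  V2 = 11.4·(cos(-145.0°) + j·sin(-145.0°)) = -9.338 - j6.539 V
  V3 = 6.05·(cos(-90.0°) + j·sin(-90.0°)) = 0 - j6.05 V
  V4 = 48·(cos(97.2°) + j·sin(97.2°)) = -6.016 + j47.62 V
Step 2 — Sum components: V_total = -6.98 + j39.87 V.
Step 3 — Convert to polar: |V_total| = 40.47 V, ∠V_total = 99.9°.

V_total = 40.47∠99.9° V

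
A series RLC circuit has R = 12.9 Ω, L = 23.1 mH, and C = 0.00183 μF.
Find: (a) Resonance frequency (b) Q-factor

Step 1 — Resonance condition Im(Z)=0 gives ω₀ = 1/√(LC).
Step 2 — ω₀ = 1/√(0.0231·1.83e-09) = 1.538e+05 rad/s.
Step 3 — f₀ = ω₀/(2π) = 2.448e+04 Hz.
Step 4 — Series Q: Q = ω₀L/R = 1.538e+05·0.0231/12.9 = 275.4.

(a) f₀ = 2.448e+04 Hz  (b) Q = 275.4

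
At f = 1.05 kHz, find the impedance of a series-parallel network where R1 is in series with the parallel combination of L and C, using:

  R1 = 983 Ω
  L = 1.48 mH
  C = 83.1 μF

Step 1 — Angular frequency: ω = 2π·f = 2π·1050 = 6597 rad/s.
Step 2 — Component impedances:
  R1: Z = R = 983 Ω
  L: Z = jωL = j·6597·0.00148 = 0 + j9.764 Ω
  C: Z = 1/(jωC) = -j/(ω·C) = 0 - j1.824 Ω
Step 3 — Parallel branch: L || C = 1/(1/L + 1/C) = 0 - j2.243 Ω.
Step 4 — Series with R1: Z_total = R1 + (L || C) = 983 - j2.243 Ω = 983∠-0.1° Ω.

Z = 983 - j2.243 Ω = 983∠-0.1° Ω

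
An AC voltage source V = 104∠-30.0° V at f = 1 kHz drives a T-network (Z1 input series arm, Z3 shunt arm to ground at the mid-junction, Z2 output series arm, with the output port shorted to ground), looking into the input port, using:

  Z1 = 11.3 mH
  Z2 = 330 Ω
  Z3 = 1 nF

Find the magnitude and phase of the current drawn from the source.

Step 1 — Angular frequency: ω = 2π·f = 2π·1000 = 6283 rad/s.
Step 2 — Component impedances:
  Z1: Z = jωL = j·6283·0.0113 = 0 + j71 Ω
  Z2: Z = R = 330 Ω
  Z3: Z = 1/(jωC) = -j/(ω·C) = 0 - j1.592e+05 Ω
Step 3 — With the output port shorted to ground, the output series arm Z2 runs from the junction to ground; the shunt arm Z3 also runs from the junction to ground. They appear in parallel: Z3 || Z2 = 330 - j0.6842 Ω.
Step 4 — Series with input arm Z1: Z_in = Z1 + (Z3 || Z2) = 330 + j70.32 Ω = 337.4∠12.0° Ω.
Step 5 — Source phasor: V = 104∠-30.0° V = 90.07 - j52 V.
Step 6 — Ohm's law: I = V / Z_total = (90.07 - j52) / (330 + j70.32) = 0.229 - j0.2064 A.
Step 7 — Convert to polar: |I| = 0.3082 A, ∠I = -42.0°.

I = 0.3082∠-42.0° A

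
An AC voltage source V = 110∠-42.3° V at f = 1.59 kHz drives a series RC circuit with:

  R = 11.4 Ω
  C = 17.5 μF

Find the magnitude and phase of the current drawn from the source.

Step 1 — Angular frequency: ω = 2π·f = 2π·1590 = 9990 rad/s.
Step 2 — Component impedances:
  R: Z = R = 11.4 Ω
  C: Z = 1/(jωC) = -j/(ω·C) = 0 - j5.72 Ω
Step 3 — Series combination: Z_total = R + C = 11.4 - j5.72 Ω = 12.75∠-26.6° Ω.
Step 4 — Source phasor: V = 110∠-42.3° V = 81.36 - j74.03 V.
Step 5 — Ohm's law: I = V / Z_total = (81.36 - j74.03) / (11.4 - j5.72) = 8.304 - j2.327 A.
Step 6 — Convert to polar: |I| = 8.624 A, ∠I = -15.7°.

I = 8.624∠-15.7° A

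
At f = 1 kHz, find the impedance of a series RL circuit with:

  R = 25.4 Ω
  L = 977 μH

Step 1 — Angular frequency: ω = 2π·f = 2π·1000 = 6283 rad/s.
Step 2 — Component impedances:
  R: Z = R = 25.4 Ω
  L: Z = jωL = j·6283·0.000977 = 0 + j6.139 Ω
Step 3 — Series combination: Z_total = R + L = 25.4 + j6.139 Ω = 26.13∠13.6° Ω.

Z = 25.4 + j6.139 Ω = 26.13∠13.6° Ω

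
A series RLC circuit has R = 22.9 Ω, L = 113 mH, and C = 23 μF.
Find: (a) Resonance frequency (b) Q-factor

Step 1 — Resonance condition Im(Z)=0 gives ω₀ = 1/√(LC).
Step 2 — ω₀ = 1/√(0.113·2.3e-05) = 620.3 rad/s.
Step 3 — f₀ = ω₀/(2π) = 98.72 Hz.
Step 4 — Series Q: Q = ω₀L/R = 620.3·0.113/22.9 = 3.061.

(a) f₀ = 98.72 Hz  (b) Q = 3.061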